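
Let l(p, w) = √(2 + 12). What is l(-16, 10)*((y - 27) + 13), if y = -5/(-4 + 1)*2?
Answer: -32*√14/3 ≈ -39.911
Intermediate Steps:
l(p, w) = √14
y = 10/3 (y = -5/(-3)*2 = -5*(-⅓)*2 = (5/3)*2 = 10/3 ≈ 3.3333)
l(-16, 10)*((y - 27) + 13) = √14*((10/3 - 27) + 13) = √14*(-71/3 + 13) = √14*(-32/3) = -32*√14/3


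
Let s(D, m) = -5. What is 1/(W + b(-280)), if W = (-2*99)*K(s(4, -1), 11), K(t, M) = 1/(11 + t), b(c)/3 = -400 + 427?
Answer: 1/48 ≈ 0.020833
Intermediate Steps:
b(c) = 81 (b(c) = 3*(-400 + 427) = 3*27 = 81)
W = -33 (W = (-2*99)/(11 - 5) = -198/6 = -198*1/6 = -33)
1/(W + b(-280)) = 1/(-33 + 81) = 1/48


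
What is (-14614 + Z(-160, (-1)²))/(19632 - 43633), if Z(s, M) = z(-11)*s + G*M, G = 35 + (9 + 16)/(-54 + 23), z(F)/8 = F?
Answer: 15494/744031 ≈ 0.020824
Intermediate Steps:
z(F) = 8*F
G = 1060/31 (G = 35 + 25/(-31) = 35 + 25*(-1/31) = 35 - 25/31 = 1060/31 ≈ 34.194)
Z(s, M) = -88*s + 1060*M/31 (Z(s, M) = (8*(-11))*s + 1060*M/31 = -88*s + 1060*M/31)
(-14614 + Z(-160, (-1)²))/(19632 - 43633) = (-14614 + (-88*(-160) + (1060/31)*(-1)²))/(19632 - 43633) = (-14614 + (14080 + (1060/31)*1))/(-24001) = (-14614 + (14080 + 1060/31))*(-1/24001) = (-14614 + 437540/31)*(-1/24001) = -15494/31*(-1/24001) = 15494/744031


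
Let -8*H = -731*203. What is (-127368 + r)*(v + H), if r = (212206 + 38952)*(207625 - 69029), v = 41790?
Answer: 2100366734516050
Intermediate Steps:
r = 34809494168 (r = 251158*138596 = 34809494168)
H = 148393/8 (H = -(-731)*203/8 = -⅛*(-148393) = 148393/8 ≈ 18549.)
(-127368 + r)*(v + H) = (-127368 + 34809494168)*(41790 + 148393/8) = 34809366800*(482713/8) = 2100366734516050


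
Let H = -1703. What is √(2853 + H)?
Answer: 5*√46 ≈ 33.912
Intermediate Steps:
√(2853 + H) = √(2853 - 1703) = √1150 = 5*√46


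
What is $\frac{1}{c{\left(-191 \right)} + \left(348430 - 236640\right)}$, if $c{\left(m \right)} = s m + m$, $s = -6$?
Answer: $\frac{1}{112745} \approx 8.8696 \cdot 10^{-6}$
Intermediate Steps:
$c{\left(m \right)} = - 5 m$ ($c{\left(m \right)} = - 6 m + m = - 5 m$)
$\frac{1}{c{\left(-191 \right)} + \left(348430 - 236640\right)} = \frac{1}{\left(-5\right) \left(-191\right) + \left(348430 - 236640\right)} = \frac{1}{955 + 111790} = \frac{1}{112745}$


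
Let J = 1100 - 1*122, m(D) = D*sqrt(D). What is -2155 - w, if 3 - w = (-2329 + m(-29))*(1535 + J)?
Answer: -5854935 - 72877*I*sqrt(29) ≈ -5.8549e+6 - 3.9245e+5*I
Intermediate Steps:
m(D) = D**(3/2)
J = 978 (J = 1100 - 122 = 978)
w = 5852780 + 72877*I*sqrt(29) (w = 3 - (-2329 + (-29)**(3/2))*(1535 + 978) = 3 - (-2329 - 29*I*sqrt(29))*2513 = 3 - (-5852777 - 72877*I*sqrt(29)) = 3 + (5852777 + 72877*I*sqrt(29)) = 5852780 + 72877*I*sqrt(29) ≈ 5.8528e+6 + 3.9245e+5*I)
-2155 - w = -2155 - (5852780 + 72877*I*sqrt(29)) = -2155 + (-5852780 - 72877*I*sqrt(29)) = -5854935 - 72877*I*sqrt(29)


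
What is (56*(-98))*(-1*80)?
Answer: 439040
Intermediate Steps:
(56*(-98))*(-1*80) = -5488*(-80) = 439040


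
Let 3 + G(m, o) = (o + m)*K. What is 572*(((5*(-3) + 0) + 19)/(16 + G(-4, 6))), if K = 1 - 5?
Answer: 2288/5 ≈ 457.60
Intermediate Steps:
K = -4
G(m, o) = -3 - 4*m - 4*o (G(m, o) = -3 + (o + m)*(-4) = -3 + (m + o)*(-4) = -3 + (-4*m - 4*o) = -3 - 4*m - 4*o)
572*(((5*(-3) + 0) + 19)/(16 + G(-4, 6))) = 572*(((5*(-3) + 0) + 19)/(16 + (-3 - 4*(-4) - 4*6))) = 572*(((-15 + 0) + 19)/(16 + (-3 + 16 - 24))) = 572*((-15 + 19)/(16 - 11)) = 572*(4/5) = 572*(4*(⅕)) = 572*(⅘) = 2288/5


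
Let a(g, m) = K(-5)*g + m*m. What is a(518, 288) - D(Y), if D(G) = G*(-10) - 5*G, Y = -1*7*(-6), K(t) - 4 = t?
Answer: 83056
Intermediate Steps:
K(t) = 4 + t
a(g, m) = m**2 - g (a(g, m) = (4 - 5)*g + m*m = -g + m**2 = m**2 - g)
Y = 42 (Y = -7*(-6) = 42)
D(G) = -15*G (D(G) = -10*G - 5*G = -15*G)
a(518, 288) - D(Y) = (288**2 - 1*518) - (-15)*42 = (82944 - 518) - 1*(-630) = 82426 + 630 = 83056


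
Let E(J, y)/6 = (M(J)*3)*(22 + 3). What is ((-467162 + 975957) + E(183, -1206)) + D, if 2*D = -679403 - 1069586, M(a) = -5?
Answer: -735899/2 ≈ -3.6795e+5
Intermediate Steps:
D = -1748989/2 (D = (-679403 - 1069586)/2 = (½)*(-1748989) = -1748989/2 ≈ -8.7449e+5)
E(J, y) = -2250 (E(J, y) = 6*((-5*3)*(22 + 3)) = 6*(-15*25) = 6*(-375) = -2250)
((-467162 + 975957) + E(183, -1206)) + D = ((-467162 + 975957) - 2250) - 1748989/2 = (508795 - 2250) - 1748989/2 = 506545 - 1748989/2 = -735899/2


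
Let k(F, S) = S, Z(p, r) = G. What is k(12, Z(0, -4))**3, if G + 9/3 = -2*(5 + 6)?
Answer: -15625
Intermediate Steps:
G = -25 (G = -3 - 2*(5 + 6) = -3 - 2*11 = -3 - 22 = -25)
Z(p, r) = -25
k(12, Z(0, -4))**3 = (-25)**3 = -15625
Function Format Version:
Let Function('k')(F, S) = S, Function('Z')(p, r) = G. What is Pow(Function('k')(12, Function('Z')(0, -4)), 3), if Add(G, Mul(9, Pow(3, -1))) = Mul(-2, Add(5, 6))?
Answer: -15625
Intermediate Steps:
G = -25 (G = Add(-3, Mul(-2, Add(5, 6))) = Add(-3, Mul(-2, 11)) = Add(-3, -22) = -25)
Function('Z')(p, r) = -25
Pow(Function('k')(12, Function('Z')(0, -4)), 3) = Pow(-25, 3) = -15625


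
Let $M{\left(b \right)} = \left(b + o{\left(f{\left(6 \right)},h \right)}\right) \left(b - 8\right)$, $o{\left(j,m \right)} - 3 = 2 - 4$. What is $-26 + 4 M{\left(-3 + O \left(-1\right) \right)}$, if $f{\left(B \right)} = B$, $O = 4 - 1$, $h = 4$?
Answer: $254$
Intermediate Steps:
$O = 3$ ($O = 4 - 1 = 3$)
$o{\left(j,m \right)} = 1$ ($o{\left(j,m \right)} = 3 + \left(2 - 4\right) = 3 - 2 = 1$)
$M{\left(b \right)} = \left(1 + b\right) \left(-8 + b\right)$ ($M{\left(b \right)} = \left(b + 1\right) \left(b - 8\right) = \left(1 + b\right) \left(-8 + b\right)$)
$-26 + 4 M{\left(-3 + O \left(-1\right) \right)} = -26 + 4 \left(-8 + \left(-3 + 3 \left(-1\right)\right)^{2} - 7 \left(-3 + 3 \left(-1\right)\right)\right) = -26 + 4 \left(-8 + \left(-3 - 3\right)^{2} - 7 \left(-3 - 3\right)\right) = -26 + 4 \left(-8 + \left(-6\right)^{2} - -42\right) = -26 + 4 \left(-8 + 36 + 42\right) = -26 + 4 \cdot 70 = -26 + 280 = 254$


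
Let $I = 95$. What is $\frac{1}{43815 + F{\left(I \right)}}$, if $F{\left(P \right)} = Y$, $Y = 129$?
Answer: $\frac{1}{43944} \approx 2.2756 \cdot 10^{-5}$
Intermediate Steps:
$F{\left(P \right)} = 129$
$\frac{1}{43815 + F{\left(I \right)}} = \frac{1}{43815 + 129} = \frac{1}{43944}$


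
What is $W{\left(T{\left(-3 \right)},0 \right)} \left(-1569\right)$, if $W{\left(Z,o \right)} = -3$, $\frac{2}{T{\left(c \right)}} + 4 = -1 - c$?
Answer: $4707$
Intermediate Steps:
$T{\left(c \right)} = \frac{2}{-5 - c}$ ($T{\left(c \right)} = \frac{2}{-4 - \left(1 + c\right)} = \frac{2}{-5 - c}$)
$W{\left(T{\left(-3 \right)},0 \right)} \left(-1569\right) = \left(-3\right) \left(-1569\right) = 4707$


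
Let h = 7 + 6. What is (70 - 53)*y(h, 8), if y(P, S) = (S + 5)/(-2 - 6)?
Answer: -221/8 ≈ -27.625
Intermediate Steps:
h = 13
y(P, S) = -5/8 - S/8 (y(P, S) = (5 + S)/(-8) = (5 + S)*(-⅛) = -5/8 - S/8)
(70 - 53)*y(h, 8) = (70 - 53)*(-5/8 - ⅛*8) = 17*(-5/8 - 1) = 17*(-13/8) = -221/8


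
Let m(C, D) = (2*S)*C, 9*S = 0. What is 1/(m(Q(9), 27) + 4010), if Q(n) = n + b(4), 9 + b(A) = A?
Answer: 1/4010 ≈ 0.00024938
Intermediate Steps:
S = 0 (S = (1/9)*0 = 0)
b(A) = -9 + A
Q(n) = -5 + n (Q(n) = n + (-9 + 4) = n - 5 = -5 + n)
m(C, D) = 0 (m(C, D) = (2*0)*C = 0*C = 0)
1/(m(Q(9), 27) + 4010) = 1/(0 + 4010) = 1/4010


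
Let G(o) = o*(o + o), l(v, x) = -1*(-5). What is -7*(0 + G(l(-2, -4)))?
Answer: -350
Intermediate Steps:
l(v, x) = 5
G(o) = 2*o² (G(o) = o*(2*o) = 2*o²)
-7*(0 + G(l(-2, -4))) = -7*(0 + 2*5²) = -7*(0 + 2*25) = -7*(0 + 50) = -7*50 = -350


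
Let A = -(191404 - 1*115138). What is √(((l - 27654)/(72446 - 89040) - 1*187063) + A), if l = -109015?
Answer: 9*I*√895163280218/16594 ≈ 513.15*I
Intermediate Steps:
A = -76266 (A = -(191404 - 115138) = -1*76266 = -76266)
√(((l - 27654)/(72446 - 89040) - 1*187063) + A) = √(((-109015 - 27654)/(72446 - 89040) - 1*187063) - 76266) = √((-136669/(-16594) - 187063) - 76266) = √((-136669*(-1/16594) - 187063) - 76266) = √((136669/16594 - 187063) - 76266) = √(-3103986753/16594 - 76266) = √(-4369544757/16594) = 9*I*√895163280218/16594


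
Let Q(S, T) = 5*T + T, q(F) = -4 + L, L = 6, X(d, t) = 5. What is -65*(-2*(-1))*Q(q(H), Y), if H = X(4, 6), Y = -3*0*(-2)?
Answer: 0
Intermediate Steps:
Y = 0 (Y = 0*(-2) = 0)
H = 5
q(F) = 2 (q(F) = -4 + 6 = 2)
Q(S, T) = 6*T
-65*(-2*(-1))*Q(q(H), Y) = -65*(-2*(-1))*6*0 = -130*0 = -65*0 = 0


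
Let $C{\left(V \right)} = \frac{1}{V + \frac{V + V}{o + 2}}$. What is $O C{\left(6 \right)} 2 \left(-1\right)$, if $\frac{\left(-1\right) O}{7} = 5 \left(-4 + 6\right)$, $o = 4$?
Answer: $\frac{35}{2} \approx 17.5$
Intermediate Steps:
$O = -70$ ($O = - 7 \cdot 5 \left(-4 + 6\right) = - 7 \cdot 5 \cdot 2 = \left(-7\right) 10 = -70$)
$C{\left(V \right)} = \frac{3}{4 V}$ ($C{\left(V \right)} = \frac{1}{V + \frac{V + V}{4 + 2}} = \frac{1}{V + \frac{2 V}{6}} = \frac{1}{V + 2 V \frac{1}{6}} = \frac{1}{V + \frac{V}{3}} = \frac{1}{\frac{4}{3} V} = \frac{3}{4 V}$)
$O C{\left(6 \right)} 2 \left(-1\right) = - 70 \frac{3}{4 \cdot 6} \cdot 2 \left(-1\right) = - 70 \cdot \frac{3}{4} \cdot \frac{1}{6} \left(-2\right) = \left(-70\right) \frac{1}{8} \left(-2\right) = \left(- \frac{35}{4}\right) \left(-2\right) = \frac{35}{2}$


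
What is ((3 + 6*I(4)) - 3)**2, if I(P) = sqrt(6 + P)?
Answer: 360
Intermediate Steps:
((3 + 6*I(4)) - 3)**2 = ((3 + 6*sqrt(6 + 4)) - 3)**2 = ((3 + 6*sqrt(10)) - 3)**2 = (6*sqrt(10))**2 = 360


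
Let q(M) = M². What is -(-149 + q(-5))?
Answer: 124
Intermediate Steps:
-(-149 + q(-5)) = -(-149 + (-5)²) = -(-149 + 25) = -1*(-124) = 124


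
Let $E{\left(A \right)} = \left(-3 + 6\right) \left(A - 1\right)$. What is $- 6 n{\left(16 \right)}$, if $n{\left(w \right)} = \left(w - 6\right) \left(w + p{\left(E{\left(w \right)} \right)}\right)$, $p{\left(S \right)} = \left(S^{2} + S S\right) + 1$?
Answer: $-244020$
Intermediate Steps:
$E{\left(A \right)} = -3 + 3 A$ ($E{\left(A \right)} = 3 \left(-1 + A\right) = -3 + 3 A$)
$p{\left(S \right)} = 1 + 2 S^{2}$ ($p{\left(S \right)} = \left(S^{2} + S^{2}\right) + 1 = 2 S^{2} + 1 = 1 + 2 S^{2}$)
$n{\left(w \right)} = \left(-6 + w\right) \left(1 + w + 2 \left(-3 + 3 w\right)^{2}\right)$ ($n{\left(w \right)} = \left(w - 6\right) \left(w + \left(1 + 2 \left(-3 + 3 w\right)^{2}\right)\right) = \left(-6 + w\right) \left(1 + w + 2 \left(-3 + 3 w\right)^{2}\right)$)
$- 6 n{\left(16 \right)} = - 6 \left(-114 - 143 \cdot 16^{2} + 18 \cdot 16^{3} + 229 \cdot 16\right) = - 6 \left(-114 - 36608 + 18 \cdot 4096 + 3664\right) = - 6 \left(-114 - 36608 + 73728 + 3664\right) = \left(-6\right) 40670 = -244020$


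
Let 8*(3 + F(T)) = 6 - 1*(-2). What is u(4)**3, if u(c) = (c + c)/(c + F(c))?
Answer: 64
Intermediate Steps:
F(T) = -2 (F(T) = -3 + (6 - 1*(-2))/8 = -3 + (6 + 2)/8 = -3 + (1/8)*8 = -3 + 1 = -2)
u(c) = 2*c/(-2 + c) (u(c) = (c + c)/(c - 2) = (2*c)/(-2 + c) = 2*c/(-2 + c))
u(4)**3 = (2*4/(-2 + 4))**3 = (2*4/2)**3 = (2*4*(1/2))**3 = 4**3 = 64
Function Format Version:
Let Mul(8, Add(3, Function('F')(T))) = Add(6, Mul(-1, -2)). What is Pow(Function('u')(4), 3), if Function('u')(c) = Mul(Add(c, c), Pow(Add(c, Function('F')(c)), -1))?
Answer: 64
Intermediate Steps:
Function('F')(T) = -2 (Function('F')(T) = Add(-3, Mul(Rational(1, 8), Add(6, Mul(-1, -2)))) = Add(-3, Mul(Rational(1, 8), Add(6, 2))) = Add(-3, Mul(Rational(1, 8), 8)) = Add(-3, 1) = -2)
Function('u')(c) = Mul(2, c, Pow(Add(-2, c), -1)) (Function('u')(c) = Mul(Add(c, c), Pow(Add(c, -2), -1)) = Mul(Mul(2, c), Pow(Add(-2, c), -1)) = Mul(2, c, Pow(Add(-2, c), -1)))
Pow(Function('u')(4), 3) = Pow(Mul(2, 4, Pow(Add(-2, 4), -1)), 3) = Pow(Mul(2, 4, Pow(2, -1)), 3) = Pow(Mul(2, 4, Rational(1, 2)), 3) = Pow(4, 3) = 64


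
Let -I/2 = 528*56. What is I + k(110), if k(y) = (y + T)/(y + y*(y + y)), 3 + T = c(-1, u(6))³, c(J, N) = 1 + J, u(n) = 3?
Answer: -1437596053/24310 ≈ -59136.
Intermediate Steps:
I = -59136 (I = -1056*56 = -2*29568 = -59136)
T = -3 (T = -3 + (1 - 1)³ = -3 + 0³ = -3 + 0 = -3)
k(y) = (-3 + y)/(y + 2*y²) (k(y) = (y - 3)/(y + y*(y + y)) = (-3 + y)/(y + y*(2*y)) = (-3 + y)/(y + 2*y²))
I + k(110) = -59136 + (-3 + 110)/(110*(1 + 2*110)) = -59136 + (1/110)*107/(1 + 220) = -59136 + (1/110)*107/221 = -59136 + (1/110)*(1/221)*107 = -59136 + 107/24310 = -1437596053/24310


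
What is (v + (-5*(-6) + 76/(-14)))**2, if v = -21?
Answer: 625/49 ≈ 12.755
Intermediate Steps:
(v + (-5*(-6) + 76/(-14)))**2 = (-21 + (-5*(-6) + 76/(-14)))**2 = (-21 + (30 + 76*(-1/14)))**2 = (-21 + (30 - 38/7))**2 = (-21 + 172/7)**2 = (25/7)**2 = 625/49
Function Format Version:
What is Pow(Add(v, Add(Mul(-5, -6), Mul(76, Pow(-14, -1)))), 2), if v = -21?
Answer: Rational(625, 49) ≈ 12.755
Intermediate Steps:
Pow(Add(v, Add(Mul(-5, -6), Mul(76, Pow(-14, -1)))), 2) = Pow(Add(-21, Add(Mul(-5, -6), Mul(76, Pow(-14, -1)))), 2) = Pow(Add(-21, Add(30, Mul(76, Rational(-1, 14)))), 2) = Pow(Add(-21, Add(30, Rational(-38, 7))), 2) = Pow(Add(-21, Rational(172, 7)), 2) = Pow(Rational(25, 7), 2) = Rational(625, 49)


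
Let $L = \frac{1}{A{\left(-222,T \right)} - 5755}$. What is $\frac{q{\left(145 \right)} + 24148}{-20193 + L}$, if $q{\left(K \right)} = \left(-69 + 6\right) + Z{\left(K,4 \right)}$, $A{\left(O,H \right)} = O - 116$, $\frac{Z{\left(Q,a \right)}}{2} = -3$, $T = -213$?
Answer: $- \frac{146713347}{123035950} \approx -1.1924$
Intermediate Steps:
$Z{\left(Q,a \right)} = -6$ ($Z{\left(Q,a \right)} = 2 \left(-3\right) = -6$)
$A{\left(O,H \right)} = -116 + O$
$L = - \frac{1}{6093}$ ($L = \frac{1}{\left(-116 - 222\right) - 5755} = \frac{1}{-338 - 5755} = \frac{1}{-6093} = - \frac{1}{6093} \approx -0.00016412$)
$q{\left(K \right)} = -69$ ($q{\left(K \right)} = \left(-69 + 6\right) - 6 = -63 - 6 = -69$)
$\frac{q{\left(145 \right)} + 24148}{-20193 + L} = \frac{-69 + 24148}{-20193 - \frac{1}{6093}} = \frac{24079}{- \frac{123035950}{6093}} = 24079 \left(- \frac{6093}{123035950}\right) = - \frac{146713347}{123035950}$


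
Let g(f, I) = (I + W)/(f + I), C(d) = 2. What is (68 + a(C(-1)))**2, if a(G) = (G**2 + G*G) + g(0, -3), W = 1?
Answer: 52900/9 ≈ 5877.8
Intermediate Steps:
g(f, I) = (1 + I)/(I + f) (g(f, I) = (I + 1)/(f + I) = (1 + I)/(I + f))
a(G) = 2/3 + 2*G**2 (a(G) = (G**2 + G*G) + (1 - 3)/(-3 + 0) = (G**2 + G**2) - 2/(-3) = 2*G**2 - 1/3*(-2) = 2*G**2 + 2/3 = 2/3 + 2*G**2)
(68 + a(C(-1)))**2 = (68 + (2/3 + 2*2**2))**2 = (68 + (2/3 + 2*4))**2 = (68 + (2/3 + 8))**2 = (68 + 26/3)**2 = (230/3)**2 = 52900/9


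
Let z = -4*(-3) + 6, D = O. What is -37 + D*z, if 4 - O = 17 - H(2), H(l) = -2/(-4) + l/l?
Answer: -244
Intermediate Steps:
H(l) = 3/2 (H(l) = -2*(-1/4) + 1 = 1/2 + 1 = 3/2)
O = -23/2 (O = 4 - (17 - 1*3/2) = 4 - (17 - 3/2) = 4 - 1*31/2 = 4 - 31/2 = -23/2 ≈ -11.500)
D = -23/2 ≈ -11.500
z = 18 (z = 12 + 6 = 18)
-37 + D*z = -37 - 23/2*18 = -37 - 207 = -244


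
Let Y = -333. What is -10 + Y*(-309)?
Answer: 102887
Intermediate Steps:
-10 + Y*(-309) = -10 - 333*(-309) = -10 + 102897 = 102887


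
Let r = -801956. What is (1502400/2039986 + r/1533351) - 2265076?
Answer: -3542595034709907376/1564007286543 ≈ -2.2651e+6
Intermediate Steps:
(1502400/2039986 + r/1533351) - 2265076 = (1502400/2039986 - 801956/1533351) - 2265076 = (1502400*(1/2039986) - 801956*1/1533351) - 2265076 = (751200/1019993 - 801956/1533351) - 2265076 = 333863764892/1564007286543 - 2265076 = -3542595034709907376/1564007286543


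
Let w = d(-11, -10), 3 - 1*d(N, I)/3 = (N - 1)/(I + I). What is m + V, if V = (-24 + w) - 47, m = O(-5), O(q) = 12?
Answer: -259/5 ≈ -51.800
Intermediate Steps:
d(N, I) = 9 - 3*(-1 + N)/(2*I) (d(N, I) = 9 - 3*(N - 1)/(I + I) = 9 - 3*(-1 + N)/(2*I))
w = 36/5 (w = (3/2)*(1 - 1*(-11) + 6*(-10))/(-10) = (3/2)*(-⅒)*(1 + 11 - 60) = (3/2)*(-⅒)*(-48) = 36/5 ≈ 7.2000)
m = 12
V = -319/5 (V = (-24 + 36/5) - 47 = -84/5 - 47 = -319/5 ≈ -63.800)
m + V = 12 - 319/5 = -259/5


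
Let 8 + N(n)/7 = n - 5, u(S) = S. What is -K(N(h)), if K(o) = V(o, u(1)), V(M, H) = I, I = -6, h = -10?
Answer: 6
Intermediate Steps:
V(M, H) = -6
N(n) = -91 + 7*n (N(n) = -56 + 7*(n - 5) = -56 + 7*(-5 + n) = -56 + (-35 + 7*n) = -91 + 7*n)
K(o) = -6
-K(N(h)) = -1*(-6) = 6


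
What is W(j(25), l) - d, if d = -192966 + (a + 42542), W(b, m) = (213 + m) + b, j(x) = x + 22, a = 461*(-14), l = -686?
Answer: 156452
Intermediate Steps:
a = -6454
j(x) = 22 + x
W(b, m) = 213 + b + m
d = -156878 (d = -192966 + (-6454 + 42542) = -192966 + 36088 = -156878)
W(j(25), l) - d = (213 + (22 + 25) - 686) - 1*(-156878) = (213 + 47 - 686) + 156878 = -426 + 156878 = 156452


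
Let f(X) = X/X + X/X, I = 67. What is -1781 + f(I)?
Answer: -1779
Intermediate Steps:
f(X) = 2 (f(X) = 1 + 1 = 2)
-1781 + f(I) = -1781 + 2 = -1779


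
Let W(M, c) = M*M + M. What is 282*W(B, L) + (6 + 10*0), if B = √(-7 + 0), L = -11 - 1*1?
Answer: -1968 + 282*I*√7 ≈ -1968.0 + 746.1*I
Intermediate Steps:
L = -12 (L = -11 - 1 = -12)
B = I*√7 (B = √(-7) = I*√7 ≈ 2.6458*I)
W(M, c) = M + M² (W(M, c) = M² + M = M + M²)
282*W(B, L) + (6 + 10*0) = 282*((I*√7)*(1 + I*√7)) + (6 + 10*0) = 282*(I*√7*(1 + I*√7)) + (6 + 0) = 282*I*√7*(1 + I*√7) + 6 = 6 + 282*I*√7*(1 + I*√7)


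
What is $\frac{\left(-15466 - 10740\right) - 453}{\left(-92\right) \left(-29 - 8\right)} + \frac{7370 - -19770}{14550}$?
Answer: $- \frac{29550389}{4952820} \approx -5.9664$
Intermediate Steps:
$\frac{\left(-15466 - 10740\right) - 453}{\left(-92\right) \left(-29 - 8\right)} + \frac{7370 - -19770}{14550} = \frac{-26206 - 453}{\left(-92\right) \left(-37\right)} + \left(7370 + 19770\right) \frac{1}{14550} = - \frac{26659}{3404} + 27140 \cdot \frac{1}{14550} = \left(-26659\right) \frac{1}{3404} + \frac{2714}{1455} = - \frac{26659}{3404} + \frac{2714}{1455} = - \frac{29550389}{4952820}$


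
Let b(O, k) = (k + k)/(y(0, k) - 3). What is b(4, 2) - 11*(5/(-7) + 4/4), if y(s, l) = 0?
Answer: -94/21 ≈ -4.4762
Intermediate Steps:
b(O, k) = -2*k/3 (b(O, k) = (k + k)/(0 - 3) = (2*k)/(-3) = (2*k)*(-⅓) = -2*k/3)
b(4, 2) - 11*(5/(-7) + 4/4) = -⅔*2 - 11*(5/(-7) + 4/4) = -4/3 - 11*(5*(-⅐) + 4*(¼)) = -4/3 - 11*(-5/7 + 1) = -4/3 - 11*2/7 = -4/3 - 22/7 = -94/21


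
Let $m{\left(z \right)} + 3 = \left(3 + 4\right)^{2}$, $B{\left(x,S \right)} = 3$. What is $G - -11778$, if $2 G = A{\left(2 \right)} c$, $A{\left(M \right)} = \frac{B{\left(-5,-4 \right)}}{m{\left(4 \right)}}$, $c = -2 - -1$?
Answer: $\frac{1083573}{92} \approx 11778.0$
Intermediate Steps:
$c = -1$ ($c = -2 + 1 = -1$)
$m{\left(z \right)} = 46$ ($m{\left(z \right)} = -3 + \left(3 + 4\right)^{2} = -3 + 7^{2} = -3 + 49 = 46$)
$A{\left(M \right)} = \frac{3}{46}$
$G = - \frac{3}{92}$ ($G = \frac{\frac{3}{46} \left(-1\right)}{2} = \frac{1}{2} \left(- \frac{3}{46}\right) = - \frac{3}{92} \approx -0.032609$)
$G - -11778 = - \frac{3}{92} - -11778 = - \frac{3}{92} + 11778 = \frac{1083573}{92}$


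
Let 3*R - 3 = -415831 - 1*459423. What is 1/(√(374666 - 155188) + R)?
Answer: -2625753/766062337699 - 9*√219478/766062337699 ≈ -3.4331e-6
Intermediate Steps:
R = -875251/3 (R = 1 + (-415831 - 1*459423)/3 = 1 + (-415831 - 459423)/3 = 1 + (⅓)*(-875254) = 1 - 875254/3 = -875251/3 ≈ -2.9175e+5)
1/(√(374666 - 155188) + R) = 1/(√(374666 - 155188) - 875251/3) = 1/(√219478 - 875251/3) = 1/(-875251/3 + √219478)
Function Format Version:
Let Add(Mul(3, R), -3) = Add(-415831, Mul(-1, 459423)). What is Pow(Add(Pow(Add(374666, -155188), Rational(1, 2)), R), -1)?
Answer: Add(Rational(-2625753, 766062337699), Mul(Rational(-9, 766062337699), Pow(219478, Rational(1, 2)))) ≈ -3.4331e-6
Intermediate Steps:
R = Rational(-875251, 3) (R = Add(1, Mul(Rational(1, 3), Add(-415831, Mul(-1, 459423)))) = Add(1, Mul(Rational(1, 3), Add(-415831, -459423))) = Add(1, Mul(Rational(1, 3), -875254)) = Add(1, Rational(-875254, 3)) = Rational(-875251, 3) ≈ -2.9175e+5)
Pow(Add(Pow(Add(374666, -155188), Rational(1, 2)), R), -1) = Pow(Add(Pow(Add(374666, -155188), Rational(1, 2)), Rational(-875251, 3)), -1) = Pow(Add(Pow(219478, Rational(1, 2)), Rational(-875251, 3)), -1) = Pow(Add(Rational(-875251, 3), Pow(219478, Rational(1, 2))), -1)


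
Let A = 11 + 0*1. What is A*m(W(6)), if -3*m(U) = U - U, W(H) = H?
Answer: 0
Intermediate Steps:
m(U) = 0 (m(U) = -(U - U)/3 = -1/3*0 = 0)
A = 11 (A = 11 + 0 = 11)
A*m(W(6)) = 11*0 = 0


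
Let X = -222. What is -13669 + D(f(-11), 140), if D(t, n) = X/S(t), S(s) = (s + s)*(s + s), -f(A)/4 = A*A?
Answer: -6404090639/468512 ≈ -13669.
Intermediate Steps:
f(A) = -4*A² (f(A) = -4*A*A = -4*A²)
S(s) = 4*s² (S(s) = (2*s)*(2*s) = 4*s²)
D(t, n) = -111/(2*t²) (D(t, n) = -222*1/(4*t²) = -111/(2*t²))
-13669 + D(f(-11), 140) = -13669 - 111/(2*(-4*(-11)²)²) = -13669 - 111/(2*(-4*121)²) = -13669 - 111/2/(-484)² = -13669 - 111/2*1/234256 = -13669 - 111/468512 = -6404090639/468512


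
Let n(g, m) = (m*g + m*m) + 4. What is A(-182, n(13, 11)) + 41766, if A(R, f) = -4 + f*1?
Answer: 42030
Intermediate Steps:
n(g, m) = 4 + m**2 + g*m (n(g, m) = (g*m + m**2) + 4 = (m**2 + g*m) + 4 = 4 + m**2 + g*m)
A(R, f) = -4 + f
A(-182, n(13, 11)) + 41766 = (-4 + (4 + 11**2 + 13*11)) + 41766 = (-4 + (4 + 121 + 143)) + 41766 = (-4 + 268) + 41766 = 264 + 41766 = 42030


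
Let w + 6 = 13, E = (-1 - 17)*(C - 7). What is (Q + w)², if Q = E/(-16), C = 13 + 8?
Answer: 8281/16 ≈ 517.56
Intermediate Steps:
C = 21
E = -252 (E = (-1 - 17)*(21 - 7) = -18*14 = -252)
w = 7 (w = -6 + 13 = 7)
Q = 63/4 (Q = -252/(-16) = -252*(-1/16) = 63/4 ≈ 15.750)
(Q + w)² = (63/4 + 7)² = (91/4)² = 8281/16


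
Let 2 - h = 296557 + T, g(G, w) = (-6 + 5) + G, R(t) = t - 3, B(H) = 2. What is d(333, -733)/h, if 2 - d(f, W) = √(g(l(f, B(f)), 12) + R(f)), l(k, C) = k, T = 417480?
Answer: -2/714035 + √662/714035 ≈ 3.3233e-5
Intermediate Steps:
R(t) = -3 + t
g(G, w) = -1 + G
d(f, W) = 2 - √(-4 + 2*f) (d(f, W) = 2 - √((-1 + f) + (-3 + f)) = 2 - √(-4 + 2*f))
h = -714035 (h = 2 - (296557 + 417480) = 2 - 1*714037 = 2 - 714037 = -714035)
d(333, -733)/h = (2 - √(-4 + 2*333))/(-714035) = (2 - √(-4 + 666))*(-1/714035) = (2 - √662)*(-1/714035) = -2/714035 + √662/714035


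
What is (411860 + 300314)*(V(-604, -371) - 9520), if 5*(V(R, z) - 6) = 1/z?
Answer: -12568782185954/1855 ≈ -6.7756e+9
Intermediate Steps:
V(R, z) = 6 + 1/(5*z)
(411860 + 300314)*(V(-604, -371) - 9520) = (411860 + 300314)*((6 + (1/5)/(-371)) - 9520) = 712174*((6 + (1/5)*(-1/371)) - 9520) = 712174*((6 - 1/1855) - 9520) = 712174*(11129/1855 - 9520) = 712174*(-17648471/1855) = -12568782185954/1855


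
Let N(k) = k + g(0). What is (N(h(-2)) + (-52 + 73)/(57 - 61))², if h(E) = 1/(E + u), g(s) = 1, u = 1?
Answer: 441/16 ≈ 27.563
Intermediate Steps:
h(E) = 1/(1 + E) (h(E) = 1/(E + 1) = 1/(1 + E))
N(k) = 1 + k (N(k) = k + 1 = 1 + k)
(N(h(-2)) + (-52 + 73)/(57 - 61))² = ((1 + 1/(1 - 2)) + (-52 + 73)/(57 - 61))² = ((1 + 1/(-1)) + 21/(-4))² = ((1 - 1) + 21*(-¼))² = (0 - 21/4)² = (-21/4)² = 441/16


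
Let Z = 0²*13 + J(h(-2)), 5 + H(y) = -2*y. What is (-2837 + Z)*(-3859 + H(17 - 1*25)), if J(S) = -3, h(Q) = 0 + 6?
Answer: 10928320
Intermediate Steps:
h(Q) = 6
H(y) = -5 - 2*y
Z = -3 (Z = 0²*13 - 3 = 0*13 - 3 = 0 - 3 = -3)
(-2837 + Z)*(-3859 + H(17 - 1*25)) = (-2837 - 3)*(-3859 + (-5 - 2*(17 - 1*25))) = -2840*(-3859 + (-5 - 2*(17 - 25))) = -2840*(-3859 + (-5 - 2*(-8))) = -2840*(-3859 + (-5 + 16)) = -2840*(-3859 + 11) = -2840*(-3848) = 10928320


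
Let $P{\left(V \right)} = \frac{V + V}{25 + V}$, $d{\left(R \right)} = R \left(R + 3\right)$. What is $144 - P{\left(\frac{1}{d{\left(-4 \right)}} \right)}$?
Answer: $\frac{14542}{101} \approx 143.98$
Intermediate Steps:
$d{\left(R \right)} = R \left(3 + R\right)$
$P{\left(V \right)} = \frac{2 V}{25 + V}$
$144 - P{\left(\frac{1}{d{\left(-4 \right)}} \right)} = 144 - \frac{2}{- 4 \left(3 - 4\right) \left(25 + \frac{1}{\left(-4\right) \left(3 - 4\right)}\right)} = 144 - \frac{2}{\left(-4\right) \left(-1\right) \left(25 + \frac{1}{\left(-4\right) \left(-1\right)}\right)} = 144 - \frac{2}{4 \left(25 + \frac{1}{4}\right)} = 144 - 2 \cdot \frac{1}{4} \frac{1}{25 + \frac{1}{4}} = 144 - 2 \cdot \frac{1}{4} \frac{1}{\frac{101}{4}} = 144 - 2 \cdot \frac{1}{4} \cdot \frac{4}{101} = 144 - \frac{2}{101} = \frac{14542}{101}$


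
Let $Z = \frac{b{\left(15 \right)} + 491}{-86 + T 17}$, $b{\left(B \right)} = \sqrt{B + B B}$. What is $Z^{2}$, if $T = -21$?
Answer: $\frac{241321}{196249} + \frac{3928 \sqrt{15}}{196249} \approx 1.3072$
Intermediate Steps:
$b{\left(B \right)} = \sqrt{B + B^{2}}$
$Z = - \frac{491}{443} - \frac{4 \sqrt{15}}{443}$ ($Z = \frac{\sqrt{15 \left(1 + 15\right)} + 491}{-86 - 357} = \frac{\sqrt{15 \cdot 16} + 491}{-86 - 357} = \frac{\sqrt{240} + 491}{-443} = \left(4 \sqrt{15} + 491\right) \left(- \frac{1}{443}\right) = \left(491 + 4 \sqrt{15}\right) \left(- \frac{1}{443}\right) = - \frac{491}{443} - \frac{4 \sqrt{15}}{443} \approx -1.1433$)
$Z^{2} = \left(- \frac{491}{443} - \frac{4 \sqrt{15}}{443}\right)^{2}$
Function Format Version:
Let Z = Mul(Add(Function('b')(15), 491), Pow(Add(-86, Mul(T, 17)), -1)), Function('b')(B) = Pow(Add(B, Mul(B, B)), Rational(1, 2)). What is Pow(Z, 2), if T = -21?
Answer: Add(Rational(241321, 196249), Mul(Rational(3928, 196249), Pow(15, Rational(1, 2)))) ≈ 1.3072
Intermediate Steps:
Function('b')(B) = Pow(Add(B, Pow(B, 2)), Rational(1, 2))
Z = Add(Rational(-491, 443), Mul(Rational(-4, 443), Pow(15, Rational(1, 2)))) (Z = Mul(Add(Pow(Mul(15, Add(1, 15)), Rational(1, 2)), 491), Pow(Add(-86, Mul(-21, 17)), -1)) = Mul(Add(Pow(Mul(15, 16), Rational(1, 2)), 491), Pow(Add(-86, -357), -1)) = Mul(Add(Pow(240, Rational(1, 2)), 491), Pow(-443, -1)) = Mul(Add(Mul(4, Pow(15, Rational(1, 2))), 491), Rational(-1, 443)) = Mul(Add(491, Mul(4, Pow(15, Rational(1, 2)))), Rational(-1, 443)) = Add(Rational(-491, 443), Mul(Rational(-4, 443), Pow(15, Rational(1, 2)))) ≈ -1.1433)
Pow(Z, 2) = Pow(Add(Rational(-491, 443), Mul(Rational(-4, 443), Pow(15, Rational(1, 2)))), 2)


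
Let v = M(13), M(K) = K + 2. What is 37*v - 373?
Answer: 182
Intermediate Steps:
M(K) = 2 + K
v = 15 (v = 2 + 13 = 15)
37*v - 373 = 37*15 - 373 = 555 - 373 = 182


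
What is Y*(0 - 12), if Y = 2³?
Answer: -96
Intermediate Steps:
Y = 8
Y*(0 - 12) = 8*(0 - 12) = 8*(-12) = -96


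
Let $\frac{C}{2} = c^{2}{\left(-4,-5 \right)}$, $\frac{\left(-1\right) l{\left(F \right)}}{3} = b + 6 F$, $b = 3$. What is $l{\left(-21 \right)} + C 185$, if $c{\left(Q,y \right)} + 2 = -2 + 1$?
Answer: $3699$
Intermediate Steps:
$c{\left(Q,y \right)} = -3$ ($c{\left(Q,y \right)} = -2 + \left(-2 + 1\right) = -2 - 1 = -3$)
$l{\left(F \right)} = -9 - 18 F$ ($l{\left(F \right)} = - 3 \left(3 + 6 F\right) = -9 - 18 F$)
$C = 18$ ($C = 2 \left(-3\right)^{2} = 2 \cdot 9 = 18$)
$l{\left(-21 \right)} + C 185 = \left(-9 - -378\right) + 18 \cdot 185 = \left(-9 + 378\right) + 3330 = 369 + 3330 = 3699$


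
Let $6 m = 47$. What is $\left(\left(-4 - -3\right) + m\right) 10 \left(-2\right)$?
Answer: $- \frac{410}{3} \approx -136.67$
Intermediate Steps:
$m = \frac{47}{6}$ ($m = \frac{1}{6} \cdot 47 = \frac{47}{6} \approx 7.8333$)
$\left(\left(-4 - -3\right) + m\right) 10 \left(-2\right) = \left(\left(-4 - -3\right) + \frac{47}{6}\right) 10 \left(-2\right) = \left(\left(-4 + 3\right) + \frac{47}{6}\right) \left(-20\right) = \left(-1 + \frac{47}{6}\right) \left(-20\right) = \frac{41}{6} \left(-20\right) = - \frac{410}{3}$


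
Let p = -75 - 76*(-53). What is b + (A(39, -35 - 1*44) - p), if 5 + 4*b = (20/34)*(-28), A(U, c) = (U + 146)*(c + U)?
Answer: -772369/68 ≈ -11358.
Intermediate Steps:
A(U, c) = (146 + U)*(U + c)
p = 3953 (p = -75 + 4028 = 3953)
b = -365/68 (b = -5/4 + ((20/34)*(-28))/4 = -5/4 + (((1/34)*20)*(-28))/4 = -5/4 + ((10/17)*(-28))/4 = -5/4 + (1/4)*(-280/17) = -5/4 - 70/17 = -365/68 ≈ -5.3676)
b + (A(39, -35 - 1*44) - p) = -365/68 + ((39**2 + 146*39 + 146*(-35 - 1*44) + 39*(-35 - 1*44)) - 1*3953) = -365/68 + ((1521 + 5694 + 146*(-35 - 44) + 39*(-35 - 44)) - 3953) = -365/68 + ((1521 + 5694 + 146*(-79) + 39*(-79)) - 3953) = -365/68 + ((1521 + 5694 - 11534 - 3081) - 3953) = -365/68 + (-7400 - 3953) = -365/68 - 11353 = -772369/68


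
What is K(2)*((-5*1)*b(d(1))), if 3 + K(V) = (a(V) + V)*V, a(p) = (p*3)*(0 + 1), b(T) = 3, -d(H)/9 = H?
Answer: -195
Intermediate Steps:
d(H) = -9*H
a(p) = 3*p (a(p) = (3*p)*1 = 3*p)
K(V) = -3 + 4*V² (K(V) = -3 + (3*V + V)*V = -3 + (4*V)*V = -3 + 4*V²)
K(2)*((-5*1)*b(d(1))) = (-3 + 4*2²)*(-5*1*3) = (-3 + 4*4)*(-5*3) = (-3 + 16)*(-15) = 13*(-15) = -195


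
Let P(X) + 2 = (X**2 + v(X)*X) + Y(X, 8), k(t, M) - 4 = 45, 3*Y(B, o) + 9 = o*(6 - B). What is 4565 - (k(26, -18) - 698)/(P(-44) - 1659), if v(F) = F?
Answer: 32066507/7024 ≈ 4565.3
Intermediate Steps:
Y(B, o) = -3 + o*(6 - B)/3 (Y(B, o) = -3 + (o*(6 - B))/3 = -3 + o*(6 - B)/3)
k(t, M) = 49 (k(t, M) = 4 + 45 = 49)
P(X) = 11 + 2*X**2 - 8*X/3 (P(X) = -2 + ((X**2 + X*X) + (-3 + 2*8 - 1/3*X*8)) = -2 + ((X**2 + X**2) + (-3 + 16 - 8*X/3)) = -2 + (2*X**2 + (13 - 8*X/3)) = -2 + (13 + 2*X**2 - 8*X/3) = 11 + 2*X**2 - 8*X/3)
4565 - (k(26, -18) - 698)/(P(-44) - 1659) = 4565 - (49 - 698)/((11 + 2*(-44)**2 - 8/3*(-44)) - 1659) = 4565 - (-649)/((11 + 2*1936 + 352/3) - 1659) = 4565 - (-649)/((11 + 3872 + 352/3) - 1659) = 4565 - (-649)/(12001/3 - 1659) = 4565 - (-649)/7024/3 = 4565 - (-649)*3/7024 = 4565 - 1*(-1947/7024) = 4565 + 1947/7024 = 32066507/7024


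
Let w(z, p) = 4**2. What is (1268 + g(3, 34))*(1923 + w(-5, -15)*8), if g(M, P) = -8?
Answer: 2584260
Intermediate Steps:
w(z, p) = 16
(1268 + g(3, 34))*(1923 + w(-5, -15)*8) = (1268 - 8)*(1923 + 16*8) = 1260*(1923 + 128) = 1260*2051 = 2584260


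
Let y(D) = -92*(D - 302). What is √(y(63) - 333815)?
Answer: I*√311827 ≈ 558.42*I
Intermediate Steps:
y(D) = 27784 - 92*D (y(D) = -92*(-302 + D) = 27784 - 92*D)
√(y(63) - 333815) = √((27784 - 92*63) - 333815) = √((27784 - 5796) - 333815) = √(21988 - 333815) = √(-311827) = I*√311827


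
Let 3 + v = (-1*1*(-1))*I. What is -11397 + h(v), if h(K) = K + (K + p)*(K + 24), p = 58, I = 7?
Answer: -9657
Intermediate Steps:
v = 4 (v = -3 + (-1*1*(-1))*7 = -3 - 1*(-1)*7 = -3 + 1*7 = -3 + 7 = 4)
h(K) = K + (24 + K)*(58 + K) (h(K) = K + (K + 58)*(K + 24) = K + (58 + K)*(24 + K) = K + (24 + K)*(58 + K))
-11397 + h(v) = -11397 + (1392 + 4² + 83*4) = -11397 + (1392 + 16 + 332) = -11397 + 1740 = -9657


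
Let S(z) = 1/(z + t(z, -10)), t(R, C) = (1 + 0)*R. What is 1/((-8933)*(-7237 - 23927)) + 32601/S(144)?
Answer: 2613809542813057/278388012 ≈ 9.3891e+6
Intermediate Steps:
t(R, C) = R (t(R, C) = 1*R = R)
S(z) = 1/(2*z) (S(z) = 1/(z + z) = 1/(2*z))
1/((-8933)*(-7237 - 23927)) + 32601/S(144) = 1/((-8933)*(-7237 - 23927)) + 32601/(((½)/144)) = -1/8933/(-31164) + 32601/(((½)*(1/144))) = -1/8933*(-1/31164) + 32601/(1/288) = 1/278388012 + 32601*288 = 1/278388012 + 9389088 = 2613809542813057/278388012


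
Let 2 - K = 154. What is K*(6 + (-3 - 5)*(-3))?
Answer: -4560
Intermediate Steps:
K = -152 (K = 2 - 1*154 = 2 - 154 = -152)
K*(6 + (-3 - 5)*(-3)) = -152*(6 + (-3 - 5)*(-3)) = -152*(6 - 8*(-3)) = -152*(6 + 24) = -152*30 = -4560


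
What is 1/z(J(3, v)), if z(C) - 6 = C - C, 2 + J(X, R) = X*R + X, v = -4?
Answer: ⅙ ≈ 0.16667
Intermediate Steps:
J(X, R) = -2 + X + R*X (J(X, R) = -2 + (X*R + X) = -2 + (R*X + X) = -2 + (X + R*X) = -2 + X + R*X)
z(C) = 6 (z(C) = 6 + (C - C) = 6 + 0 = 6)
1/z(J(3, v)) = 1/6 = ⅙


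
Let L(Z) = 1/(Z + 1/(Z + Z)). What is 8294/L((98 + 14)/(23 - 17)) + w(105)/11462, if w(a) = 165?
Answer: 13570648207/87528 ≈ 1.5504e+5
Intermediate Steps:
L(Z) = 1/(Z + 1/(2*Z))
8294/L((98 + 14)/(23 - 17)) + w(105)/11462 = 8294/((2*((98 + 14)/(23 - 17))/(1 + 2*((98 + 14)/(23 - 17))²))) + 165/11462 = 8294/((2*(112/6)/(1 + 2*(112/6)²))) + 165*(1/11462) = 8294/((2*(112*(⅙))/(1 + 2*(112*(⅙))²))) + 15/1042 = 8294/((2*(56/3)/(1 + 2*(56/3)²))) + 15/1042 = 8294/((2*(56/3)/(1 + 2*(3136/9)))) + 15/1042 = 8294/((2*(56/3)/(1 + 6272/9))) + 15/1042 = 8294/((2*(56/3)/(6281/9))) + 15/1042 = 8294/((2*(56/3)*(9/6281))) + 15/1042 = 8294/(336/6281) + 15/1042 = 8294*(6281/336) + 15/1042 = 26047307/168 + 15/1042 = 13570648207/87528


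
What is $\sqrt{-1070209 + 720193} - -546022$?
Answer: $546022 + 8 i \sqrt{5469} \approx 5.4602 \cdot 10^{5} + 591.62 i$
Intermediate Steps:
$\sqrt{-1070209 + 720193} - -546022 = \sqrt{-350016} + 546022 = 8 i \sqrt{5469} + 546022 = 546022 + 8 i \sqrt{5469}$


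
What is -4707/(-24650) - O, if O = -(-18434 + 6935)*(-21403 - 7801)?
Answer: 8277884026107/24650 ≈ 3.3582e+8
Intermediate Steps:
O = -335816796 (O = -(-11499)*(-29204) = -1*335816796 = -335816796)
-4707/(-24650) - O = -4707/(-24650) - 1*(-335816796) = -4707*(-1/24650) + 335816796 = 4707/24650 + 335816796 = 8277884026107/24650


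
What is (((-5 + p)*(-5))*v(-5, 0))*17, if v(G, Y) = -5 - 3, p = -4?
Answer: -6120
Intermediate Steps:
v(G, Y) = -8
(((-5 + p)*(-5))*v(-5, 0))*17 = (((-5 - 4)*(-5))*(-8))*17 = (-9*(-5)*(-8))*17 = (45*(-8))*17 = -360*17 = -6120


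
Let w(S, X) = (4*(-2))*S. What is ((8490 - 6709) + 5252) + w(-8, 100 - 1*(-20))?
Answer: 7097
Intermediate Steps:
w(S, X) = -8*S
((8490 - 6709) + 5252) + w(-8, 100 - 1*(-20)) = ((8490 - 6709) + 5252) - 8*(-8) = (1781 + 5252) + 64 = 7033 + 64 = 7097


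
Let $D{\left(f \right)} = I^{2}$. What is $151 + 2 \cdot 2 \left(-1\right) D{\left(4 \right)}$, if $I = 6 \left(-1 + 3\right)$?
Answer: $-425$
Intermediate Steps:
$I = 12$ ($I = 6 \cdot 2 = 12$)
$D{\left(f \right)} = 144$ ($D{\left(f \right)} = 12^{2} = 144$)
$151 + 2 \cdot 2 \left(-1\right) D{\left(4 \right)} = 151 + 2 \cdot 2 \left(-1\right) 144 = 151 + 4 \left(-1\right) 144 = 151 - 576 = -425$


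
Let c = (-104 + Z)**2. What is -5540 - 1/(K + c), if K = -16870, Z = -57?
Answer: -50142541/9051 ≈ -5540.0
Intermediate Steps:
c = 25921 (c = (-104 - 57)**2 = (-161)**2 = 25921)
-5540 - 1/(K + c) = -5540 - 1/(-16870 + 25921) = -5540 - 1/9051 = -50142541/9051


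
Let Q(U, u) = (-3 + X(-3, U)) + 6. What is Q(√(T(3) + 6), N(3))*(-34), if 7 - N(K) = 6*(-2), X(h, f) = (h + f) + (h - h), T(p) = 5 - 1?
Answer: -34*√10 ≈ -107.52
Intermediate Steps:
T(p) = 4
X(h, f) = f + h (X(h, f) = (f + h) + 0 = f + h)
N(K) = 19 (N(K) = 7 - 6*(-2) = 7 - 1*(-12) = 7 + 12 = 19)
Q(U, u) = U (Q(U, u) = (-3 + (U - 3)) + 6 = (-3 + (-3 + U)) + 6 = (-6 + U) + 6 = U)
Q(√(T(3) + 6), N(3))*(-34) = √(4 + 6)*(-34) = √10*(-34) = -34*√10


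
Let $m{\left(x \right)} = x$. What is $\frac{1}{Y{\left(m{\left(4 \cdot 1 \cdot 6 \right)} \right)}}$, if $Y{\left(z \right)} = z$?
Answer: $\frac{1}{24} \approx 0.041667$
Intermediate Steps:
$\frac{1}{Y{\left(m{\left(4 \cdot 1 \cdot 6 \right)} \right)}} = \frac{1}{4 \cdot 1 \cdot 6} = \frac{1}{4 \cdot 6} = \frac{1}{24}$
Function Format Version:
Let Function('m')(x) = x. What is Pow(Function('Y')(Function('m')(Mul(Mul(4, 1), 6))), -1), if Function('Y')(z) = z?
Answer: Rational(1, 24) ≈ 0.041667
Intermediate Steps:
Pow(Function('Y')(Function('m')(Mul(Mul(4, 1), 6))), -1) = Pow(Mul(Mul(4, 1), 6), -1) = Pow(Mul(4, 6), -1) = Pow(24, -1) = Rational(1, 24)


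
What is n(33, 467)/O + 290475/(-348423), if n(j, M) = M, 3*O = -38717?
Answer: -3911487066/4496631097 ≈ -0.86987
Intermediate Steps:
O = -38717/3 (O = (1/3)*(-38717) = -38717/3 ≈ -12906.)
n(33, 467)/O + 290475/(-348423) = 467/(-38717/3) + 290475/(-348423) = 467*(-3/38717) + 290475*(-1/348423) = -1401/38717 - 96825/116141 = -3911487066/4496631097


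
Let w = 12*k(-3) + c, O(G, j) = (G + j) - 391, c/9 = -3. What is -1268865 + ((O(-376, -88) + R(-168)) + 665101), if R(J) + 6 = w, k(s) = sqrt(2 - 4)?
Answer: -604652 + 12*I*sqrt(2) ≈ -6.0465e+5 + 16.971*I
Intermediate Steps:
c = -27 (c = 9*(-3) = -27)
O(G, j) = -391 + G + j
k(s) = I*sqrt(2) (k(s) = sqrt(-2) = I*sqrt(2))
w = -27 + 12*I*sqrt(2) (w = 12*(I*sqrt(2)) - 27 = 12*I*sqrt(2) - 27 = -27 + 12*I*sqrt(2) ≈ -27.0 + 16.971*I)
R(J) = -33 + 12*I*sqrt(2) (R(J) = -6 + (-27 + 12*I*sqrt(2)) = -33 + 12*I*sqrt(2))
-1268865 + ((O(-376, -88) + R(-168)) + 665101) = -1268865 + (((-391 - 376 - 88) + (-33 + 12*I*sqrt(2))) + 665101) = -1268865 + ((-855 + (-33 + 12*I*sqrt(2))) + 665101) = -1268865 + ((-888 + 12*I*sqrt(2)) + 665101) = -1268865 + (664213 + 12*I*sqrt(2)) = -604652 + 12*I*sqrt(2)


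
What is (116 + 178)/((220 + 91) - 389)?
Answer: -49/13 ≈ -3.7692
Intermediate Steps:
(116 + 178)/((220 + 91) - 389) = 294/(311 - 389) = 294/(-78) = 294*(-1/78) = -49/13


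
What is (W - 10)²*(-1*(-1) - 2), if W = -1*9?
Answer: -361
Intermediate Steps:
W = -9
(W - 10)²*(-1*(-1) - 2) = (-9 - 10)²*(-1*(-1) - 2) = (-19)²*(1 - 2) = 361*(-1) = -361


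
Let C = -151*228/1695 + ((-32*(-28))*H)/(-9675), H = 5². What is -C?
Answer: 4947452/218655 ≈ 22.627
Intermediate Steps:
H = 25
C = -4947452/218655 (C = -151*228/1695 + (-32*(-28)*25)/(-9675) = -34428*1/1695 + (896*25)*(-1/9675) = -11476/565 + 22400*(-1/9675) = -11476/565 - 896/387 = -4947452/218655 ≈ -22.627)
-C = -1*(-4947452/218655) = 4947452/218655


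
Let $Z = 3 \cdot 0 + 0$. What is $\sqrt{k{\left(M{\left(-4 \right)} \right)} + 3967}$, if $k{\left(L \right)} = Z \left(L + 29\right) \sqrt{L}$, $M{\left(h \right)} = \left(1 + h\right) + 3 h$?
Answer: $\sqrt{3967} \approx 62.984$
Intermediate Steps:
$M{\left(h \right)} = 1 + 4 h$
$Z = 0$ ($Z = 0 + 0 = 0$)
$k{\left(L \right)} = 0$ ($k{\left(L \right)} = 0 \left(L + 29\right) \sqrt{L} = 0 \left(29 + L\right) \sqrt{L} = 0 \sqrt{L} = 0$)
$\sqrt{k{\left(M{\left(-4 \right)} \right)} + 3967} = \sqrt{0 + 3967} = \sqrt{3967}$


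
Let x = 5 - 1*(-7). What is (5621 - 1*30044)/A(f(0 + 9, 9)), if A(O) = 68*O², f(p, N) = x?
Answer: -8141/3264 ≈ -2.4942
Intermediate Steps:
x = 12 (x = 5 + 7 = 12)
f(p, N) = 12
(5621 - 1*30044)/A(f(0 + 9, 9)) = (5621 - 1*30044)/((68*12²)) = (5621 - 30044)/((68*144)) = -24423/9792 = -24423*1/9792 = -8141/3264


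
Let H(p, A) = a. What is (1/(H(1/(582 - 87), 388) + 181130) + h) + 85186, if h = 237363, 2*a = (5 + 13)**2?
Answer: 58475553309/181292 ≈ 3.2255e+5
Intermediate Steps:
a = 162 (a = (5 + 13)**2/2 = (1/2)*18**2 = (1/2)*324 = 162)
H(p, A) = 162
(1/(H(1/(582 - 87), 388) + 181130) + h) + 85186 = (1/(162 + 181130) + 237363) + 85186 = (1/181292 + 237363) + 85186 = 43032012997/181292 + 85186 = 58475553309/181292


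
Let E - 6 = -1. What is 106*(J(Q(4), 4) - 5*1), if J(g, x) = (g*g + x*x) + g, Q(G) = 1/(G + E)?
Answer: 95506/81 ≈ 1179.1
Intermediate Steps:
E = 5 (E = 6 - 1 = 5)
Q(G) = 1/(5 + G) (Q(G) = 1/(G + 5) = 1/(5 + G))
J(g, x) = g + g² + x² (J(g, x) = (g² + x²) + g = g + g² + x²)
106*(J(Q(4), 4) - 5*1) = 106*((1/(5 + 4) + (1/(5 + 4))² + 4²) - 5*1) = 106*((1/9 + (1/9)² + 16) - 5) = 106*((⅑ + (⅑)² + 16) - 5) = 106*((⅑ + 1/81 + 16) - 5) = 106*(1306/81 - 5) = 106*(901/81) = 95506/81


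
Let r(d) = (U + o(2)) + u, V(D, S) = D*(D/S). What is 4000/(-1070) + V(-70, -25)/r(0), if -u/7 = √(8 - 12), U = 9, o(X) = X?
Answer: -357492/33919 - 2744*I/317 ≈ -10.54 - 8.6562*I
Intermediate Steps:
u = -14*I (u = -7*√(8 - 12) = -14*I ≈ -14.0*I)
V(D, S) = D²/S
r(d) = 11 - 14*I (r(d) = (9 + 2) - 14*I = 11 - 14*I)
4000/(-1070) + V(-70, -25)/r(0) = 4000/(-1070) + ((-70)²/(-25))/(11 - 14*I) = 4000*(-1/1070) + (4900*(-1/25))*((11 + 14*I)/317) = -400/107 - 196*(11 + 14*I)/317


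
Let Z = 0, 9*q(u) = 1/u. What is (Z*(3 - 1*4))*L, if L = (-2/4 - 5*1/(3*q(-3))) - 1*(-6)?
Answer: 0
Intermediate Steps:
q(u) = 1/(9*u)
L = 101/2 (L = (-2/4 - 5/(((⅑)/(-3))*3)) - 1*(-6) = (-2*¼ - 5/(((⅑)*(-⅓))*3)) + 6 = (-½ - 5/((-1/27*3))) + 6 = (-½ - 5/(-⅑)) + 6 = (-½ - 5*(-9)) + 6 = (-½ + 45) + 6 = 89/2 + 6 = 101/2 ≈ 50.500)
(Z*(3 - 1*4))*L = (0*(3 - 1*4))*(101/2) = (0*(3 - 4))*(101/2) = (0*(-1))*(101/2) = 0*(101/2) = 0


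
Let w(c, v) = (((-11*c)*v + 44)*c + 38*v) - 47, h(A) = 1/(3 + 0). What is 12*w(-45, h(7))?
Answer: -113272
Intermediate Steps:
h(A) = ⅓ (h(A) = 1/3 = ⅓)
w(c, v) = -47 + 38*v + c*(44 - 11*c*v) (w(c, v) = ((-11*c*v + 44)*c + 38*v) - 47 = ((44 - 11*c*v)*c + 38*v) - 47 = (c*(44 - 11*c*v) + 38*v) - 47 = (38*v + c*(44 - 11*c*v)) - 47 = -47 + 38*v + c*(44 - 11*c*v))
12*w(-45, h(7)) = 12*(-47 + 38*(⅓) + 44*(-45) - 11*⅓*(-45)²) = 12*(-47 + 38/3 - 1980 - 11*⅓*2025) = 12*(-47 + 38/3 - 1980 - 7425) = 12*(-28318/3) = -113272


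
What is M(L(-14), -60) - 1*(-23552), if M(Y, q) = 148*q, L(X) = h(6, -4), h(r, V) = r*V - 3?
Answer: 14672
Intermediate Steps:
h(r, V) = -3 + V*r (h(r, V) = V*r - 3 = -3 + V*r)
L(X) = -27 (L(X) = -3 - 4*6 = -3 - 24 = -27)
M(L(-14), -60) - 1*(-23552) = 148*(-60) - 1*(-23552) = -8880 + 23552 = 14672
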